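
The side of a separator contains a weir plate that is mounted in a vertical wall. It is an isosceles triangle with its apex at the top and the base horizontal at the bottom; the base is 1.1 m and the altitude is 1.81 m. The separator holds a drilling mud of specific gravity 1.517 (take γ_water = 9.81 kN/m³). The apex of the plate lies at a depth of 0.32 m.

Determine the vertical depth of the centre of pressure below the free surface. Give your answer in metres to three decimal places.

γ = 1.517 × 9.81 = 14.88177 kN/m³.
With the apex up, the centroid sits 2h/3 = 2 × 1.81/3 = 1.20667 m below the apex, so the centroid depth is h_c = 0.32 + 1.20667 = 1.52667 m.
A = ½ × 1.1 × 1.81 = 0.9955 m².
Resultant F = γ·h_c·A = 14.88177 × 1.52667 × 0.9955 = 22.6173 kN.
I_c = b·h³/36 = 1.1 × 1.81³/36 = 0.181187 m⁴.
Centre of pressure: y_p = y_c + I_c/(y_c·A) = 1.52667 + 0.181187/(1.52667 × 0.9955) = 1.52667 + 0.119218 = 1.64589 m along the plane.

h_p = 1.646 m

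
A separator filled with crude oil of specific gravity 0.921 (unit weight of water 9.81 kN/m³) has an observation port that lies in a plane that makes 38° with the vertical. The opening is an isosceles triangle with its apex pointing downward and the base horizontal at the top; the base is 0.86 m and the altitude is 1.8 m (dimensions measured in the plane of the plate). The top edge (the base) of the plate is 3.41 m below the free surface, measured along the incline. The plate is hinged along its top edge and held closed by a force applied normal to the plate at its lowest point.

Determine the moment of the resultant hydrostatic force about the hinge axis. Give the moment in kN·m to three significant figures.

γ = 0.921 × 9.81 = 9.03501 kN/m³.
The plate makes 38° with the vertical, i.e. θ = 90° − 38° = 52° to the horizontal. Measuring y along the incline from the free-surface line, vertical depth h = y·sinθ with sinθ = 0.788011.
With the apex down, the centroid sits h/3 = 1.8/3 = 0.6 m below the base (the top edge), so y_c = 3.41 + 0.6 = 4.01 m and h_c = 4.01 × 0.788011 = 3.15992 m.
A = ½ × 0.86 × 1.8 = 0.774 m².
Resultant F = γ·h_c·A = 9.03501 × 3.15992 × 0.774 = 22.0976 kN.
I_c = b·h³/36 = 0.86 × 1.8³/36 = 0.13932 m⁴.
Centre of pressure: y_p = y_c + I_c/(y_c·A) = 4.01 + 0.13932/(4.01 × 0.774) = 4.01 + 0.0448878 = 4.05489 m along the plane.
The resultant acts 0.6 + 0.0448878 = 0.644888 m (along the plate) below the hinge at the top edge, so the moment about the hinge is M = F × 0.644888 = 22.0976 × 0.644888 = 14.2505 kN·m.

M ≈ 14.3 kN·m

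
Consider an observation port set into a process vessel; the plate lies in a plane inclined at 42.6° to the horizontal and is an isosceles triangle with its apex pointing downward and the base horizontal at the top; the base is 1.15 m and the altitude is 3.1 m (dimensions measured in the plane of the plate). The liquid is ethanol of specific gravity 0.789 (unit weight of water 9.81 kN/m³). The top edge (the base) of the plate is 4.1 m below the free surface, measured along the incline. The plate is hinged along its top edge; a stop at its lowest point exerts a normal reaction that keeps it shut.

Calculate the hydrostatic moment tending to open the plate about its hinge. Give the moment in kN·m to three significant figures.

M ≈ 54.5 kN·m

γ = 0.789 × 9.81 = 7.74009 kN/m³.
Let θ = 42.6° be the plate's angle to the horizontal; measure y along the incline from where the plane meets the free surface. Vertical depth h = y·sinθ with sinθ = 0.676876.
With the apex down, the centroid sits h/3 = 3.1/3 = 1.03333 m below the base (the top edge), so y_c = 4.1 + 1.03333 = 5.13333 m and h_c = 5.13333 × 0.676876 = 3.47463 m.
A = ½ × 1.15 × 3.1 = 1.7825 m².
Resultant F = γ·h_c·A = 7.74009 × 3.47463 × 1.7825 = 47.9385 kN.
I_c = b·h³/36 = 1.15 × 3.1³/36 = 0.951657 m⁴.
Centre of pressure: y_p = y_c + I_c/(y_c·A) = 5.13333 + 0.951657/(5.13333 × 1.7825) = 5.13333 + 0.104004 = 5.23733 m along the plane.
The resultant acts 1.03333 + 0.104004 = 1.13733 m (along the plate) below the hinge at the top edge, so the moment about the hinge is M = F × 1.13733 = 47.9385 × 1.13733 = 54.5219 kN·m.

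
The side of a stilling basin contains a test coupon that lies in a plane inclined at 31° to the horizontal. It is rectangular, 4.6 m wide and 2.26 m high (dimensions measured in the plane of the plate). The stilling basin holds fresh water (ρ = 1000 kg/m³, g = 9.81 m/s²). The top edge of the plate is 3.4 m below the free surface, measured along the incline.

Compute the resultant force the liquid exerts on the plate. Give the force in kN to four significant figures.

γ = ρg = 1000 × 9.81 = 9810 N/m³ = 9.81 kN/m³.
Let θ = 31° be the plate's angle to the horizontal; measure y along the incline from where the plane meets the free surface. Vertical depth h = y·sinθ with sinθ = 0.515038.
The centroid lies 2.26/2 = 1.13 m below the top edge, so y_c = 3.4 + 1.13 = 4.53 m and h_c = 4.53 × 0.515038 = 2.33312 m.
A = 4.6 × 2.26 = 10.396 m².
Resultant F = γ·h_c·A = 9.81 × 2.33312 × 10.396 = 237.943 kN.

F ≈ 237.9 kN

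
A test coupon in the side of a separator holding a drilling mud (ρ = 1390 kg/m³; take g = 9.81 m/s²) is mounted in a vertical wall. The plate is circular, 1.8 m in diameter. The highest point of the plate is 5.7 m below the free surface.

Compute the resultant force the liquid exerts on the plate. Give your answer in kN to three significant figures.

F ≈ 229 kN

γ = ρg = 1390 × 9.81 / 1000 = 13.6359 kN/m³.
The centroid is at the centre, 0.9 m below the top of the plate, so the centroid depth is h_c = 5.7 + 0.9 = 6.6 m.
A = π(0.9)² = 2.54469 m².
Resultant F = γ·h_c·A = 13.6359 × 6.6 × 2.54469 = 229.014 kN.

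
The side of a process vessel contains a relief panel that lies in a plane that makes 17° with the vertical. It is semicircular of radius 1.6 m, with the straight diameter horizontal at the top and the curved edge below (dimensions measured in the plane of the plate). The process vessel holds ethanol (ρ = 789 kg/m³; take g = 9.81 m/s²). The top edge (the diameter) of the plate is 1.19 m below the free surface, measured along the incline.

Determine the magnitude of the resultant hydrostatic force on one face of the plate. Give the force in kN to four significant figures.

F ≈ 55.63 kN

γ = ρg = 789 × 9.81 / 1000 = 7.74009 kN/m³.
The plate makes 17° with the vertical, i.e. θ = 90° − 17° = 73° to the horizontal. Measuring y along the incline from the free-surface line, vertical depth h = y·sinθ with sinθ = 0.956305.
The centroid of a semicircle lies 4r/(3π) = 0.679061 m from the diameter, here below the top edge, so y_c = 1.19 + 0.679061 = 1.86906 m and h_c = 1.86906 × 0.956305 = 1.78739 m.
A = πr²/2 = π × 1.6²/2 = 4.02124 m².
Resultant F = γ·h_c·A = 7.74009 × 1.78739 × 4.02124 = 55.6321 kN.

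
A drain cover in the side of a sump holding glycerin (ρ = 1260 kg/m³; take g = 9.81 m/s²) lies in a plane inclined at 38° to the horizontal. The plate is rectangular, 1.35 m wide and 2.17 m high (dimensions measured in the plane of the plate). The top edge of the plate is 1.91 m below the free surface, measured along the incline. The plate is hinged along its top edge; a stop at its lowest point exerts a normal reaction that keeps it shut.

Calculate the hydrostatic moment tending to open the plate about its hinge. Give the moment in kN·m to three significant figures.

γ = ρg = 1260 × 9.81 / 1000 = 12.3606 kN/m³.
Let θ = 38° be the plate's angle to the horizontal; measure y along the incline from where the plane meets the free surface. Vertical depth h = y·sinθ with sinθ = 0.615661.
The centroid lies 2.17/2 = 1.085 m below the top edge, so y_c = 1.91 + 1.085 = 2.995 m and h_c = 2.995 × 0.615661 = 1.8439 m.
A = 1.35 × 2.17 = 2.9295 m².
Resultant F = γ·h_c·A = 12.3606 × 1.8439 × 2.9295 = 66.7683 kN.
I_c = b·h³/12 = 1.35 × 2.17³/12 = 1.14956 m⁴.
Centre of pressure: y_p = y_c + I_c/(y_c·A) = 2.995 + 1.14956/(2.995 × 2.9295) = 2.995 + 0.131021 = 3.12602 m along the plane.
The resultant acts 1.085 + 0.131021 = 1.21602 m (along the plate) below the hinge at the top edge, so the moment about the hinge is M = F × 1.21602 = 66.7683 × 1.21602 = 81.1916 kN·m.

M ≈ 81.2 kN·m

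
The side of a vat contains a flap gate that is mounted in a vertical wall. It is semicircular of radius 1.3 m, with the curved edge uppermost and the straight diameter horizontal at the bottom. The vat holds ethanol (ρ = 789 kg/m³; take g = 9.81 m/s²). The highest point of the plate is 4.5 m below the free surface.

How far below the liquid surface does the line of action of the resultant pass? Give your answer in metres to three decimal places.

γ = ρg = 789 × 9.81 / 1000 = 7.74009 kN/m³.
The centroid lies 4r/(3π) = 0.551737 m above the diameter, so r − 4r/(3π) = 1.3 − 0.551737 = 0.748263 m below the topmost point, so the centroid depth is h_c = 4.5 + 0.748263 = 5.24826 m.
A = πr²/2 = π × 1.3²/2 = 2.65465 m².
Resultant F = γ·h_c·A = 7.74009 × 5.24826 × 2.65465 = 107.837 kN.
I_c = (π/8 − 8/(9π))·r⁴ = 0.109757 × 1.3⁴ = 0.313477 m⁴.
Centre of pressure: y_p = y_c + I_c/(y_c·A) = 5.24826 + 0.313477/(5.24826 × 2.65465) = 5.24826 + 0.0225 = 5.27076 m along the plane.

h_p = 5.271 m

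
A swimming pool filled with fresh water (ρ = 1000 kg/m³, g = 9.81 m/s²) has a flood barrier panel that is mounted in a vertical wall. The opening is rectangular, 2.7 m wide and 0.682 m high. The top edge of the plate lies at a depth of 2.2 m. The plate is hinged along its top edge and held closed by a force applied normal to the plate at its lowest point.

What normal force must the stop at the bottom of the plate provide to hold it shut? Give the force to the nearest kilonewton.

γ = ρg = 1000 × 9.81 = 9810 N/m³ = 9.81 kN/m³.
The centroid lies 0.682/2 = 0.341 m below the top edge, so the centroid depth is h_c = 2.2 + 0.341 = 2.541 m.
A = 2.7 × 0.682 = 1.8414 m².
Resultant F = γ·h_c·A = 9.81 × 2.541 × 1.8414 = 45.901 kN.
I_c = b·h³/12 = 2.7 × 0.682³/12 = 0.0713733 m⁴.
Centre of pressure: y_p = y_c + I_c/(y_c·A) = 2.541 + 0.0713733/(2.541 × 1.8414) = 2.541 + 0.015254 = 2.55625 m along the plane.
The resultant acts 0.341 + 0.015254 = 0.356254 m (along the plate) below the hinge at the top edge, so the moment about the hinge is M = F × 0.356254 = 45.901 × 0.356254 = 16.3524 kN·m.
A normal force at the bottom, 0.682 m from the hinge, must supply this moment: P = 16.3524/0.682 = 23.9771 kN.

P ≈ 24 kN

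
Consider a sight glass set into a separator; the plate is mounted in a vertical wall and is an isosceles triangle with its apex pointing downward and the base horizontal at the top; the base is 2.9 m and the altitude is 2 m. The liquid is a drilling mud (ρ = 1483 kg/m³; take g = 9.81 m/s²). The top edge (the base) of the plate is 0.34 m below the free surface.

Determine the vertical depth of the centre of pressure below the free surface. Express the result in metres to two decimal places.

γ = ρg = 1483 × 9.81 / 1000 = 14.54823 kN/m³.
With the apex down, the centroid sits h/3 = 2/3 = 0.666667 m below the base (the top edge), so the centroid depth is h_c = 0.34 + 0.666667 = 1.00667 m.
A = ½ × 2.9 × 2 = 2.9 m².
Resultant F = γ·h_c·A = 14.54823 × 1.00667 × 2.9 = 42.4713 kN.
I_c = b·h³/36 = 2.9 × 2³/36 = 0.644444 m⁴.
Centre of pressure: y_p = y_c + I_c/(y_c·A) = 1.00667 + 0.644444/(1.00667 × 2.9) = 1.00667 + 0.22075 = 1.22742 m along the plane.

h_p = 1.23 m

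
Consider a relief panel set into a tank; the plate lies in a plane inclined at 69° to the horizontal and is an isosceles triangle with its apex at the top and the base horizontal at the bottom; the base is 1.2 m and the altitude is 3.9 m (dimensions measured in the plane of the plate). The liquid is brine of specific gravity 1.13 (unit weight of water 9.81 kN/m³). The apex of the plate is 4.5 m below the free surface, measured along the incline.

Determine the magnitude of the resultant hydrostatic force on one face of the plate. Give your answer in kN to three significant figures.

γ = 1.13 × 9.81 = 11.0853 kN/m³.
Let θ = 69° be the plate's angle to the horizontal; measure y along the incline from where the plane meets the free surface. Vertical depth h = y·sinθ with sinθ = 0.933580.
With the apex up, the centroid sits 2h/3 = 2 × 3.9/3 = 2.6 m below the apex, so y_c = 4.5 + 2.6 = 7.1 m and h_c = 7.1 × 0.933580 = 6.62842 m.
A = ½ × 1.2 × 3.9 = 2.34 m².
Resultant F = γ·h_c·A = 11.0853 × 6.62842 × 2.34 = 171.939 kN.

F ≈ 172 kN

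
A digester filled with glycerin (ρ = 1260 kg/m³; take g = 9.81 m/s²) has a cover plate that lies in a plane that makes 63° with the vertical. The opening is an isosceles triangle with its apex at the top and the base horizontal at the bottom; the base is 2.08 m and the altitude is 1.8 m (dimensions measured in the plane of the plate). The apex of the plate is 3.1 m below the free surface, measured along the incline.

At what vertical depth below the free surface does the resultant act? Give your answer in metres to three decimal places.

h_p = 1.971 m

γ = ρg = 1260 × 9.81 / 1000 = 12.3606 kN/m³.
The plate makes 63° with the vertical, i.e. θ = 90° − 63° = 27° to the horizontal. Measuring y along the incline from the free-surface line, vertical depth h = y·sinθ with sinθ = 0.453990.
With the apex up, the centroid sits 2h/3 = 2 × 1.8/3 = 1.2 m below the apex, so y_c = 3.1 + 1.2 = 4.3 m and h_c = 4.3 × 0.453990 = 1.95216 m.
A = ½ × 2.08 × 1.8 = 1.872 m².
Resultant F = γ·h_c·A = 12.3606 × 1.95216 × 1.872 = 45.1711 kN.
I_c = b·h³/36 = 2.08 × 1.8³/36 = 0.33696 m⁴.
Centre of pressure: y_p = y_c + I_c/(y_c·A) = 4.3 + 0.33696/(4.3 × 1.872) = 4.3 + 0.0418605 = 4.34186 m along the plane.
Vertically, h_p = y_p·sinθ = 4.34186 × 0.453990 = 1.97116 m.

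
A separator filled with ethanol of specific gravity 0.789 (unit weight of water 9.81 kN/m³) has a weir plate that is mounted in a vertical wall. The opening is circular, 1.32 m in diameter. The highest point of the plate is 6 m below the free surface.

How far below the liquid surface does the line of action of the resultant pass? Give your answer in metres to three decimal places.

h_p = 6.676 m

γ = 0.789 × 9.81 = 7.74009 kN/m³.
The centroid is at the centre, 0.66 m below the top of the plate, so the centroid depth is h_c = 6 + 0.66 = 6.66 m.
A = π(0.66)² = 1.36848 m².
Resultant F = γ·h_c·A = 7.74009 × 6.66 × 1.36848 = 70.5438 kN.
I_c = πr⁴/4 = π × 0.66⁴/4 = 0.149027 m⁴.
Centre of pressure: y_p = y_c + I_c/(y_c·A) = 6.66 + 0.149027/(6.66 × 1.36848) = 6.66 + 0.0163513 = 6.67635 m along the plane.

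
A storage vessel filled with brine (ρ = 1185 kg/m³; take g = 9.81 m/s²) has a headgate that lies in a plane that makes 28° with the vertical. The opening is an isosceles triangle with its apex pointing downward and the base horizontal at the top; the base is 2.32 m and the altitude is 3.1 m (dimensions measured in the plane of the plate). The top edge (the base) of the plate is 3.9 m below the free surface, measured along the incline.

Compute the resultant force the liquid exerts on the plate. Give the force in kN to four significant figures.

F ≈ 182.1 kN

γ = ρg = 1185 × 9.81 / 1000 = 11.62485 kN/m³.
The plate makes 28° with the vertical, i.e. θ = 90° − 28° = 62° to the horizontal. Measuring y along the incline from the free-surface line, vertical depth h = y·sinθ with sinθ = 0.882948.
With the apex down, the centroid sits h/3 = 3.1/3 = 1.03333 m below the base (the top edge), so y_c = 3.9 + 1.03333 = 4.93333 m and h_c = 4.93333 × 0.882948 = 4.35587 m.
A = ½ × 2.32 × 3.1 = 3.596 m².
Resultant F = γ·h_c·A = 11.62485 × 4.35587 × 3.596 = 182.088 kN.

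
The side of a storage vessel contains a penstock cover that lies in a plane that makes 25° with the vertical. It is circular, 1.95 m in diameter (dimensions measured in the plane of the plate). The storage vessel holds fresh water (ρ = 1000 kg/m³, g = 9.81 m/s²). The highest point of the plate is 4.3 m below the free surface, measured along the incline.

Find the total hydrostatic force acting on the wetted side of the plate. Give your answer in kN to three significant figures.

F ≈ 140 kN

γ = ρg = 1000 × 9.81 = 9810 N/m³ = 9.81 kN/m³.
The plate makes 25° with the vertical, i.e. θ = 90° − 25° = 65° to the horizontal. Measuring y along the incline from the free-surface line, vertical depth h = y·sinθ with sinθ = 0.906308.
The centroid is at the centre, 0.975 m below the top of the plate, so y_c = 4.3 + 0.975 = 5.275 m and h_c = 5.275 × 0.906308 = 4.78077 m.
A = π(0.975)² = 2.98648 m².
Resultant F = γ·h_c·A = 9.81 × 4.78077 × 2.98648 = 140.064 kN.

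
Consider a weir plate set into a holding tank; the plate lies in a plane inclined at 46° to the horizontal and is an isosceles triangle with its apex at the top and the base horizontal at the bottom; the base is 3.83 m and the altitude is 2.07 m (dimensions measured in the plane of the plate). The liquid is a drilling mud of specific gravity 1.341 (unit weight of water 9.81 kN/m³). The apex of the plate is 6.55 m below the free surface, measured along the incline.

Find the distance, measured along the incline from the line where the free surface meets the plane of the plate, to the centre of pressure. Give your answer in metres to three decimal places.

γ = 1.341 × 9.81 = 13.15521 kN/m³.
Let θ = 46° be the plate's angle to the horizontal; measure y along the incline from where the plane meets the free surface. Vertical depth h = y·sinθ with sinθ = 0.719340.
With the apex up, the centroid sits 2h/3 = 2 × 2.07/3 = 1.38 m below the apex, so y_c = 6.55 + 1.38 = 7.93 m and h_c = 7.93 × 0.719340 = 5.70437 m.
A = ½ × 3.83 × 2.07 = 3.96405 m².
Resultant F = γ·h_c·A = 13.15521 × 5.70437 × 3.96405 = 297.471 kN.
I_c = b·h³/36 = 3.83 × 2.07³/36 = 0.943642 m⁴.
Centre of pressure: y_p = y_c + I_c/(y_c·A) = 7.93 + 0.943642/(7.93 × 3.96405) = 7.93 + 0.0300189 = 7.96002 m along the plane.

y_p = 7.960 m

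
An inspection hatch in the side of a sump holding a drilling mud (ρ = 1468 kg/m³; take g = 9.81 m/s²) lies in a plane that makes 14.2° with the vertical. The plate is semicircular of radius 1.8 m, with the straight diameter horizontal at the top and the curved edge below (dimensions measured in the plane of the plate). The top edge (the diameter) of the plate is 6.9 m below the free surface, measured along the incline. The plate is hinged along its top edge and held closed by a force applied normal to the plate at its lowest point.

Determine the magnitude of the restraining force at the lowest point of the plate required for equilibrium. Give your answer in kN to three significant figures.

γ = ρg = 1468 × 9.81 / 1000 = 14.40108 kN/m³.
The plate makes 14.2° with the vertical, i.e. θ = 90° − 14.2° = 75.8° to the horizontal. Measuring y along the incline from the free-surface line, vertical depth h = y·sinθ with sinθ = 0.969445.
The centroid of a semicircle lies 4r/(3π) = 0.763944 m from the diameter, here below the top edge, so y_c = 6.9 + 0.763944 = 7.66394 m and h_c = 7.66394 × 0.969445 = 7.42977 m.
A = πr²/2 = π × 1.8²/2 = 5.08938 m².
Resultant F = γ·h_c·A = 14.40108 × 7.42977 × 5.08938 = 544.547 kN.
I_c = (π/8 − 8/(9π))·r⁴ = 0.109757 × 1.8⁴ = 1.15219 m⁴.
Centre of pressure: y_p = y_c + I_c/(y_c·A) = 7.66394 + 1.15219/(7.66394 × 5.08938) = 7.66394 + 0.0295398 = 7.69348 m along the plane.
The resultant acts 0.763944 + 0.0295398 = 0.793484 m (along the plate) below the hinge at the top edge, so the moment about the hinge is M = F × 0.793484 = 544.547 × 0.793484 = 432.089 kN·m.
A normal force at the bottom, 1.8 m from the hinge, must supply this moment: P = 432.089/1.8 = 240.049 kN.

P ≈ 240 kN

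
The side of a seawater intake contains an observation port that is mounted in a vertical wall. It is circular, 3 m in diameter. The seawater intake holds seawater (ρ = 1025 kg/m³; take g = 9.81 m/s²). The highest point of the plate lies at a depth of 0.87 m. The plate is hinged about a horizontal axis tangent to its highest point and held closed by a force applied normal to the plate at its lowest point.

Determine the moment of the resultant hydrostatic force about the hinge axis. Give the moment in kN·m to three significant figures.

γ = ρg = 1025 × 9.81 / 1000 = 10.05525 kN/m³.
The centroid is at the centre, 1.5 m below the top of the plate, so the centroid depth is h_c = 0.87 + 1.5 = 2.37 m.
A = π(1.5)² = 7.06858 m².
Resultant F = γ·h_c·A = 10.05525 × 2.37 × 7.06858 = 168.451 kN.
I_c = πr⁴/4 = π × 1.5⁴/4 = 3.97608 m⁴.
Centre of pressure: y_p = y_c + I_c/(y_c·A) = 2.37 + 3.97608/(2.37 × 7.06858) = 2.37 + 0.237342 = 2.60734 m along the plane.
The resultant acts 1.5 + 0.237342 = 1.73734 m (along the plate) below the hinge at the top edge, so the moment about the hinge is M = F × 1.73734 = 168.451 × 1.73734 = 292.657 kN·m.

M ≈ 293 kN·m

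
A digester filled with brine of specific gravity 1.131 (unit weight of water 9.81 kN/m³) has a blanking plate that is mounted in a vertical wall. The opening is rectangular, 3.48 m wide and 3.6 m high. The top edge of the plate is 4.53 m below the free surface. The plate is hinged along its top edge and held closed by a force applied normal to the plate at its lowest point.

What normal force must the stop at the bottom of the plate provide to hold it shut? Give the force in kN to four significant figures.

P ≈ 481.6 kN

γ = 1.131 × 9.81 = 11.09511 kN/m³.
The centroid lies 3.6/2 = 1.8 m below the top edge, so the centroid depth is h_c = 4.53 + 1.8 = 6.33 m.
A = 3.48 × 3.6 = 12.528 m².
Resultant F = γ·h_c·A = 11.09511 × 6.33 × 12.528 = 879.867 kN.
I_c = b·h³/12 = 3.48 × 3.6³/12 = 13.5302 m⁴.
Centre of pressure: y_p = y_c + I_c/(y_c·A) = 6.33 + 13.5302/(6.33 × 12.528) = 6.33 + 0.170616 = 6.50062 m along the plane.
The resultant acts 1.8 + 0.170616 = 1.97062 m (along the plate) below the hinge at the top edge, so the moment about the hinge is M = F × 1.97062 = 879.867 × 1.97062 = 1733.88 kN·m.
A normal force at the bottom, 3.6 m from the hinge, must supply this moment: P = 1733.88/3.6 = 481.633 kN.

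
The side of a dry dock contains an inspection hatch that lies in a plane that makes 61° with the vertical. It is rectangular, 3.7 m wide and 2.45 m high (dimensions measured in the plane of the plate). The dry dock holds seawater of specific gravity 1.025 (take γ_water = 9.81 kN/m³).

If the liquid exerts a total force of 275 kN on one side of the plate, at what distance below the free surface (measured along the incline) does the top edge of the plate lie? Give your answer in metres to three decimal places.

γ = 1.025 × 9.81 = 10.05525 kN/m³.
A = 3.7 × 2.45 = 9.065 m².
From F = γ·h_c·A, the centroid depth is h_c = 275/(10.05525 × 9.065) = 3.01698 m.
The plate makes 61° with the vertical, i.e. θ = 90° − 61° = 29° to the horizontal. Measuring y along the incline from the free-surface line, vertical depth h = y·sinθ with sinθ = 0.484810.
Along the incline, y_c = h_c/sinθ = 3.01698/0.484810 = 6.22302 m.
The centroid lies 2.45/2 = 1.225 m below the top edge, so the top edge sits at y_top = 6.22302 − 1.225 = 4.99802 m along the incline.

y_top ≈ 4.998 m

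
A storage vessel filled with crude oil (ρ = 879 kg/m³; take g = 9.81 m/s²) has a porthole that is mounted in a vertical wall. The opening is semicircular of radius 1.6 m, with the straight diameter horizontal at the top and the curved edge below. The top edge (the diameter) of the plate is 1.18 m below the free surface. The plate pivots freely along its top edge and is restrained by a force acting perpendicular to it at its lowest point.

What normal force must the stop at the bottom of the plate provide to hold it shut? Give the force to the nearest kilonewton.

γ = ρg = 879 × 9.81 / 1000 = 8.62299 kN/m³.
The centroid of a semicircle lies 4r/(3π) = 0.679061 m from the diameter, here below the top edge, so the centroid depth is h_c = 1.18 + 0.679061 = 1.85906 m.
A = πr²/2 = π × 1.6²/2 = 4.02124 m².
Resultant F = γ·h_c·A = 8.62299 × 1.85906 × 4.02124 = 64.4631 kN.
I_c = (π/8 − 8/(9π))·r⁴ = 0.109757 × 1.6⁴ = 0.719303 m⁴.
Centre of pressure: y_p = y_c + I_c/(y_c·A) = 1.85906 + 0.719303/(1.85906 × 4.02124) = 1.85906 + 0.0962185 = 1.95528 m along the plane.
The resultant acts 0.679061 + 0.0962185 = 0.77528 m (along the plate) below the hinge at the top edge, so the moment about the hinge is M = F × 0.77528 = 64.4631 × 0.77528 = 49.977 kN·m.
A normal force at the bottom, 1.6 m from the hinge, must supply this moment: P = 49.977/1.6 = 31.2356 kN.

P ≈ 31 kN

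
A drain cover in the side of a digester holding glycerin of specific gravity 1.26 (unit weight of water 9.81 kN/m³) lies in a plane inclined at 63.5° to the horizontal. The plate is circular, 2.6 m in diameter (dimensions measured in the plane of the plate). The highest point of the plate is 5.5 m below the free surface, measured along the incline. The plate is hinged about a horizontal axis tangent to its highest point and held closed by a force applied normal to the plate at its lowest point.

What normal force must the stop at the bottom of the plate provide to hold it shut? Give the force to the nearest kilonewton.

P ≈ 209 kN

γ = 1.26 × 9.81 = 12.3606 kN/m³.
Let θ = 63.5° be the plate's angle to the horizontal; measure y along the incline from where the plane meets the free surface. Vertical depth h = y·sinθ with sinθ = 0.894934.
The centroid is at the centre, 1.3 m below the top of the plate, so y_c = 5.5 + 1.3 = 6.8 m and h_c = 6.8 × 0.894934 = 6.08555 m.
A = π(1.3)² = 5.30929 m².
Resultant F = γ·h_c·A = 12.3606 × 6.08555 × 5.30929 = 399.37 kN.
I_c = πr⁴/4 = π × 1.3⁴/4 = 2.24318 m⁴.
Centre of pressure: y_p = y_c + I_c/(y_c·A) = 6.8 + 2.24318/(6.8 × 5.30929) = 6.8 + 0.0621325 = 6.86213 m along the plane.
The resultant acts 1.3 + 0.0621325 = 1.36213 m (along the plate) below the hinge at the top edge, so the moment about the hinge is M = F × 1.36213 = 399.37 × 1.36213 = 543.994 kN·m.
A normal force at the bottom, 2.6 m from the hinge, must supply this moment: P = 543.994/2.6 = 209.228 kN.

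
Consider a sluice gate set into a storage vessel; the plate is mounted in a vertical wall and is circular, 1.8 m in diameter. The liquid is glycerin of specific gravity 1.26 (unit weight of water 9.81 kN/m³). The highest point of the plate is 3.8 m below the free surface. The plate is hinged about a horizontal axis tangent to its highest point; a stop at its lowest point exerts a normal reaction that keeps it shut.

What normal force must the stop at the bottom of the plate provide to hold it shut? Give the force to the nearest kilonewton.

P ≈ 77 kN

γ = 1.26 × 9.81 = 12.3606 kN/m³.
The centroid is at the centre, 0.9 m below the top of the plate, so the centroid depth is h_c = 3.8 + 0.9 = 4.7 m.
A = π(0.9)² = 2.54469 m².
Resultant F = γ·h_c·A = 12.3606 × 4.7 × 2.54469 = 147.833 kN.
I_c = πr⁴/4 = π × 0.9⁴/4 = 0.5153 m⁴.
Centre of pressure: y_p = y_c + I_c/(y_c·A) = 4.7 + 0.5153/(4.7 × 2.54469) = 4.7 + 0.0430851 = 4.74309 m along the plane.
The resultant acts 0.9 + 0.0430851 = 0.943085 m (along the plate) below the hinge at the top edge, so the moment about the hinge is M = F × 0.943085 = 147.833 × 0.943085 = 139.419 kN·m.
A normal force at the bottom, 1.8 m from the hinge, must supply this moment: P = 139.419/1.8 = 77.455 kN.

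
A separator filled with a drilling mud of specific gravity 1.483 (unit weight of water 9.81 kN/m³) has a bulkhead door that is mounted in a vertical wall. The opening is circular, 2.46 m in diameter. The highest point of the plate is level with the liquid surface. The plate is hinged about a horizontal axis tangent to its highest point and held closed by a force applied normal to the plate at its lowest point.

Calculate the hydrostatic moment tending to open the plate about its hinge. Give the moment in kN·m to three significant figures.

M ≈ 131 kN·m

γ = 1.483 × 9.81 = 14.54823 kN/m³.
The centroid is at the centre, 1.23 m below the top of the plate, so the centroid depth is h_c = 1.23 m.
A = π(1.23)² = 4.75292 m².
Resultant F = γ·h_c·A = 14.54823 × 1.23 × 4.75292 = 85.0503 kN.
I_c = πr⁴/4 = π × 1.23⁴/4 = 1.79767 m⁴.
Centre of pressure: y_p = y_c + I_c/(y_c·A) = 1.23 + 1.79767/(1.23 × 4.75292) = 1.23 + 0.307499 = 1.5375 m along the plane.
The resultant acts 1.23 + 0.307499 = 1.5375 m (along the plate) below the hinge at the top edge, so the moment about the hinge is M = F × 1.5375 = 85.0503 × 1.5375 = 130.765 kN·m.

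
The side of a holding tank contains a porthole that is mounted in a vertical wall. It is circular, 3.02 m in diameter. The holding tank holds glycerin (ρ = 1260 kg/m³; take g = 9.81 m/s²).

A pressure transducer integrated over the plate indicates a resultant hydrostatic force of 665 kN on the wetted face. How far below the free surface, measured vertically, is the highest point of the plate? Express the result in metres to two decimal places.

γ = ρg = 1260 × 9.81 / 1000 = 12.3606 kN/m³.
A = π(1.51)² = 7.16315 m².
From F = γ·h_c·A, the centroid depth is h_c = 665/(12.3606 × 7.16315) = 7.51066 m.
The centroid is at the centre, 1.51 m below the top of the plate, so the highest point sits at h_top = 7.51066 − 1.51 = 6.00066 m below the surface.

d_top ≈ 6.00 m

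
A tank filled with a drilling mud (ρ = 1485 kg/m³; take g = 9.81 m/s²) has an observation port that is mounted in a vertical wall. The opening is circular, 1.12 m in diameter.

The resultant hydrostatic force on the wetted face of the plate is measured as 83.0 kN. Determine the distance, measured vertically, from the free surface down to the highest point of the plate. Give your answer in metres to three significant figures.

d_top ≈ 5.22 m

γ = ρg = 1485 × 9.81 / 1000 = 14.56785 kN/m³.
A = π(0.56)² = 0.985203 m².
From F = γ·h_c·A, the centroid depth is h_c = 83.0/(14.56785 × 0.985203) = 5.78305 m.
The centroid is at the centre, 0.56 m below the top of the plate, so the highest point sits at h_top = 5.78305 − 0.56 = 5.22305 m below the surface.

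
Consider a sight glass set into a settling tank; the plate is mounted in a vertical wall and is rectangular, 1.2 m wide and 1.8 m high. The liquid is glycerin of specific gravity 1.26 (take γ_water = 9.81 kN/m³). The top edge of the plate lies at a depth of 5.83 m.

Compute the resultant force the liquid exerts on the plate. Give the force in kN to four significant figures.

F ≈ 179.7 kN

γ = 1.26 × 9.81 = 12.3606 kN/m³.
The centroid lies 1.8/2 = 0.9 m below the top edge, so the centroid depth is h_c = 5.83 + 0.9 = 6.73 m.
A = 1.2 × 1.8 = 2.16 m².
Resultant F = γ·h_c·A = 12.3606 × 6.73 × 2.16 = 179.684 kN.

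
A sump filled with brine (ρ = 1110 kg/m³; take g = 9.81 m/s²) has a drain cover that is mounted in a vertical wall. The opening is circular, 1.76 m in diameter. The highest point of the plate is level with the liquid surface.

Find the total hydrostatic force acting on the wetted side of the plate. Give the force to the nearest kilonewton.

γ = ρg = 1110 × 9.81 / 1000 = 10.8891 kN/m³.
The centroid is at the centre, 0.88 m below the top of the plate, so the centroid depth is h_c = 0.88 m.
A = π(0.88)² = 2.43285 m².
Resultant F = γ·h_c·A = 10.8891 × 0.88 × 2.43285 = 23.3126 kN.

F ≈ 23 kN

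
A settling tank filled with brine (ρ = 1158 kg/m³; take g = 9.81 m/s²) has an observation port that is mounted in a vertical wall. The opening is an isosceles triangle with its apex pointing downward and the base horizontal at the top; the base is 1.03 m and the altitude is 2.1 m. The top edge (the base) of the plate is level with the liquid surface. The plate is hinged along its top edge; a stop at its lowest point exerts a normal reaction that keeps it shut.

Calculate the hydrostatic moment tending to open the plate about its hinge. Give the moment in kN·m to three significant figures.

M ≈ 9.03 kN·m

γ = ρg = 1158 × 9.81 / 1000 = 11.35998 kN/m³.
With the apex down, the centroid sits h/3 = 2.1/3 = 0.7 m below the base (the top edge), so the centroid depth is h_c = 0.7 m.
A = ½ × 1.03 × 2.1 = 1.0815 m².
Resultant F = γ·h_c·A = 11.35998 × 0.7 × 1.0815 = 8.60007 kN.
I_c = b·h³/36 = 1.03 × 2.1³/36 = 0.264968 m⁴.
Centre of pressure: y_p = y_c + I_c/(y_c·A) = 0.7 + 0.264968/(0.7 × 1.0815) = 0.7 + 0.350001 = 1.05 m along the plane.
The resultant acts 0.7 + 0.350001 = 1.05 m (along the plate) below the hinge at the top edge, so the moment about the hinge is M = F × 1.05 = 8.60007 × 1.05 = 9.03007 kN·m.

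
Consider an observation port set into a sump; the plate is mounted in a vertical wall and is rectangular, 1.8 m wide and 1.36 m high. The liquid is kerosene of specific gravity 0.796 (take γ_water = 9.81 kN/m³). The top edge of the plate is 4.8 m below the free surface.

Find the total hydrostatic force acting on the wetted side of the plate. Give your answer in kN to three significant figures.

F ≈ 105 kN

γ = 0.796 × 9.81 = 7.80876 kN/m³.
The centroid lies 1.36/2 = 0.68 m below the top edge, so the centroid depth is h_c = 4.8 + 0.68 = 5.48 m.
A = 1.8 × 1.36 = 2.448 m².
Resultant F = γ·h_c·A = 7.80876 × 5.48 × 2.448 = 104.755 kN.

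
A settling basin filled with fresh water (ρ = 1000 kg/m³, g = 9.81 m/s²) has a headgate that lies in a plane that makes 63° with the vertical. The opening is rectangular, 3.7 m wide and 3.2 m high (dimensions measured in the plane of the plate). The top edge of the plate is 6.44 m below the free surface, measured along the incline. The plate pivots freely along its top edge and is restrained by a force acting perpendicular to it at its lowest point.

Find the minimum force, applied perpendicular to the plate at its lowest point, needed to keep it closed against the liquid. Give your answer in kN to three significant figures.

γ = ρg = 1000 × 9.81 = 9810 N/m³ = 9.81 kN/m³.
The plate makes 63° with the vertical, i.e. θ = 90° − 63° = 27° to the horizontal. Measuring y along the incline from the free-surface line, vertical depth h = y·sinθ with sinθ = 0.453990.
The centroid lies 3.2/2 = 1.6 m below the top edge, so y_c = 6.44 + 1.6 = 8.04 m and h_c = 8.04 × 0.453990 = 3.65008 m.
A = 3.7 × 3.2 = 11.84 m².
Resultant F = γ·h_c·A = 9.81 × 3.65008 × 11.84 = 423.958 kN.
I_c = b·h³/12 = 3.7 × 3.2³/12 = 10.1035 m⁴.
Centre of pressure: y_p = y_c + I_c/(y_c·A) = 8.04 + 10.1035/(8.04 × 11.84) = 8.04 + 0.106136 = 8.14614 m along the plane.
The resultant acts 1.6 + 0.106136 = 1.70614 m (along the plate) below the hinge at the top edge, so the moment about the hinge is M = F × 1.70614 = 423.958 × 1.70614 = 723.332 kN·m.
A normal force at the bottom, 3.2 m from the hinge, must supply this moment: P = 723.332/3.2 = 226.041 kN.

P ≈ 226 kN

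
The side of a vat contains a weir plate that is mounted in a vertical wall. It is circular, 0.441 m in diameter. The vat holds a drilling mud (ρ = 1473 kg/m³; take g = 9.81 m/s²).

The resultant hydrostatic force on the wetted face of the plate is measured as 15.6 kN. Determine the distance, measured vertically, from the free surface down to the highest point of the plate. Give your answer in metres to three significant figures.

γ = ρg = 1473 × 9.81 / 1000 = 14.45013 kN/m³.
A = π(0.2205)² = 0.152745 m².
From F = γ·h_c·A, the centroid depth is h_c = 15.6/(14.45013 × 0.152745) = 7.06783 m.
The centroid is at the centre, 0.2205 m below the top of the plate, so the highest point sits at h_top = 7.06783 − 0.2205 = 6.84733 m below the surface.

d_top ≈ 6.85 m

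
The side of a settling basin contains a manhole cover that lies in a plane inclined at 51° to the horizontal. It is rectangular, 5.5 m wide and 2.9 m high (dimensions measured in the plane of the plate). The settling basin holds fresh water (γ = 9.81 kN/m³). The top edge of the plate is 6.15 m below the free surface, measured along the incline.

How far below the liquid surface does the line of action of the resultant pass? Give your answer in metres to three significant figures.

h_p = 5.98 m

γ = 9.81 kN/m³.
Let θ = 51° be the plate's angle to the horizontal; measure y along the incline from where the plane meets the free surface. Vertical depth h = y·sinθ with sinθ = 0.777146.
The centroid lies 2.9/2 = 1.45 m below the top edge, so y_c = 6.15 + 1.45 = 7.6 m and h_c = 7.6 × 0.777146 = 5.90631 m.
A = 5.5 × 2.9 = 15.95 m².
Resultant F = γ·h_c·A = 9.81 × 5.90631 × 15.95 = 924.157 kN.
I_c = b·h³/12 = 5.5 × 2.9³/12 = 11.1783 m⁴.
Centre of pressure: y_p = y_c + I_c/(y_c·A) = 7.6 + 11.1783/(7.6 × 15.95) = 7.6 + 0.092215 = 7.69222 m along the plane.
Vertically, h_p = y_p·sinθ = 7.69222 × 0.777146 = 5.97798 m.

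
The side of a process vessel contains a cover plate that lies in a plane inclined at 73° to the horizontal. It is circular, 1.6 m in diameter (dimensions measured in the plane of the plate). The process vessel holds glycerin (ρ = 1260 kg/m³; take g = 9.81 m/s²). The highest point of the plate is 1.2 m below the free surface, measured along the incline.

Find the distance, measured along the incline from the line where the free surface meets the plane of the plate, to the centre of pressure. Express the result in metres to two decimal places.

γ = ρg = 1260 × 9.81 / 1000 = 12.3606 kN/m³.
Let θ = 73° be the plate's angle to the horizontal; measure y along the incline from where the plane meets the free surface. Vertical depth h = y·sinθ with sinθ = 0.956305.
The centroid is at the centre, 0.8 m below the top of the plate, so y_c = 1.2 + 0.8 = 2 m and h_c = 2 × 0.956305 = 1.91261 m.
A = π(0.8)² = 2.01062 m².
Resultant F = γ·h_c·A = 12.3606 × 1.91261 × 2.01062 = 47.5331 kN.
I_c = πr⁴/4 = π × 0.8⁴/4 = 0.321699 m⁴.
Centre of pressure: y_p = y_c + I_c/(y_c·A) = 2 + 0.321699/(2 × 2.01062) = 2 + 0.08 = 2.08 m along the plane.

y_p = 2.08 m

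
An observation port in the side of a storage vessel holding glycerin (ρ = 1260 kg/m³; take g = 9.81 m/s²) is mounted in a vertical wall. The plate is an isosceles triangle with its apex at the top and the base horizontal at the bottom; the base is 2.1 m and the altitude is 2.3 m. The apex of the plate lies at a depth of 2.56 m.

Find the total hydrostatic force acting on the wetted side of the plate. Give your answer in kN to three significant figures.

F ≈ 122 kN

γ = ρg = 1260 × 9.81 / 1000 = 12.3606 kN/m³.
With the apex up, the centroid sits 2h/3 = 2 × 2.3/3 = 1.53333 m below the apex, so the centroid depth is h_c = 2.56 + 1.53333 = 4.09333 m.
A = ½ × 2.1 × 2.3 = 2.415 m².
Resultant F = γ·h_c·A = 12.3606 × 4.09333 × 2.415 = 122.189 kN.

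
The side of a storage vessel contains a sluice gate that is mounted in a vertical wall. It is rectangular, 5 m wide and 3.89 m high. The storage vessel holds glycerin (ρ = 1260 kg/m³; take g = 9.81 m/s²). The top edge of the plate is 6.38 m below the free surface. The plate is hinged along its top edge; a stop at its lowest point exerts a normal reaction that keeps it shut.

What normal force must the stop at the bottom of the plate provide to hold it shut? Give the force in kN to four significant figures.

γ = ρg = 1260 × 9.81 / 1000 = 12.3606 kN/m³.
The centroid lies 3.89/2 = 1.945 m below the top edge, so the centroid depth is h_c = 6.38 + 1.945 = 8.325 m.
A = 5 × 3.89 = 19.45 m².
Resultant F = γ·h_c·A = 12.3606 × 8.325 × 19.45 = 2001.44 kN.
I_c = b·h³/12 = 5 × 3.89³/12 = 24.5266 m⁴.
Centre of pressure: y_p = y_c + I_c/(y_c·A) = 8.325 + 24.5266/(8.325 × 19.45) = 8.325 + 0.151472 = 8.47647 m along the plane.
The resultant acts 1.945 + 0.151472 = 2.09647 m (along the plate) below the hinge at the top edge, so the moment about the hinge is M = F × 2.09647 = 2001.44 × 2.09647 = 4195.96 kN·m.
A normal force at the bottom, 3.89 m from the hinge, must supply this moment: P = 4195.96/3.89 = 1078.65 kN.

P ≈ 1079 kN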